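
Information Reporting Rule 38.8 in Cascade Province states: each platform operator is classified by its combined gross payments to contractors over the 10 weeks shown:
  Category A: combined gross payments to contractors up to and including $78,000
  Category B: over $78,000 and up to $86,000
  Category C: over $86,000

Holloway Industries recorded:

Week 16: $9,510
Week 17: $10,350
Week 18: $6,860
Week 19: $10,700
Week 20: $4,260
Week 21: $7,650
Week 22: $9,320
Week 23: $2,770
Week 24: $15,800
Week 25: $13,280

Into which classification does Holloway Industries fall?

Category C

Combined gross payments to contractors: $9,510 + $10,350 + $6,860 + $10,700 + $4,260 + $7,650 + $9,320 + $2,770 + $15,800 + $13,280 = $90,500.
$90,500 > $86,000, so Category C applies.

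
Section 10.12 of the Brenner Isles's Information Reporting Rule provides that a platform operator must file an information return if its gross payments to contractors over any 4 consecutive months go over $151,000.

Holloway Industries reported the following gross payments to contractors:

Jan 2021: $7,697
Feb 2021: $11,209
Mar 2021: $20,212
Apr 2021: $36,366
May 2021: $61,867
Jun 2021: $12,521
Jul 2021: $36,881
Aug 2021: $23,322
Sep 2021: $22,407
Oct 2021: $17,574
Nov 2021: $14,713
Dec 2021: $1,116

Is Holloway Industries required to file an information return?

No

Jan 2021–Apr 2021: $7,697 + $11,209 + $20,212 + $36,366 = $75,484 (under)
Feb 2021–May 2021: $11,209 + $20,212 + $36,366 + $61,867 = $129,654 (under)
Mar 2021–Jun 2021: $20,212 + $36,366 + $61,867 + $12,521 = $130,966 (under)
Apr 2021–Jul 2021: $36,366 + $61,867 + $12,521 + $36,881 = $147,635 (under)
May 2021–Aug 2021: $61,867 + $12,521 + $36,881 + $23,322 = $134,591 (under)
Jun 2021–Sep 2021: $12,521 + $36,881 + $23,322 + $22,407 = $95,131 (under)
Jul 2021–Oct 2021: $36,881 + $23,322 + $22,407 + $17,574 = $100,184 (under)
Aug 2021–Nov 2021: $23,322 + $22,407 + $17,574 + $14,713 = $78,016 (under)
Sep 2021–Dec 2021: $22,407 + $17,574 + $14,713 + $1,116 = $55,810 (under)
No window exceeds $151,000.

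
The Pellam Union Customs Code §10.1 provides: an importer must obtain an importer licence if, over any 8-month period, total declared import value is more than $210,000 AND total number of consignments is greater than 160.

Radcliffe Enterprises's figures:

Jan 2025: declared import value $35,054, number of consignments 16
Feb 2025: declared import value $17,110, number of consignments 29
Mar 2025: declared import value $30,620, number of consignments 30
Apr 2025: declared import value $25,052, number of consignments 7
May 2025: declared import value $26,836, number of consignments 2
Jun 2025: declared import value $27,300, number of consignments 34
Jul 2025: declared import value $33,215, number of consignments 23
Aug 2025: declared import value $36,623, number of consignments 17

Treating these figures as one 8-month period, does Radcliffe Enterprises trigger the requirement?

Total declared import value: $35,054 + $17,110 + $30,620 + $25,052 + $26,836 + $27,300 + $33,215 + $36,623 = $231,810 (> $210,000).
Total number of consignments: 16 + 29 + 30 + 7 + 2 + 34 + 23 + 17 = 158 (≤ 160).
The test is 'and': the rule requires both, and at least one is not exceeded.

No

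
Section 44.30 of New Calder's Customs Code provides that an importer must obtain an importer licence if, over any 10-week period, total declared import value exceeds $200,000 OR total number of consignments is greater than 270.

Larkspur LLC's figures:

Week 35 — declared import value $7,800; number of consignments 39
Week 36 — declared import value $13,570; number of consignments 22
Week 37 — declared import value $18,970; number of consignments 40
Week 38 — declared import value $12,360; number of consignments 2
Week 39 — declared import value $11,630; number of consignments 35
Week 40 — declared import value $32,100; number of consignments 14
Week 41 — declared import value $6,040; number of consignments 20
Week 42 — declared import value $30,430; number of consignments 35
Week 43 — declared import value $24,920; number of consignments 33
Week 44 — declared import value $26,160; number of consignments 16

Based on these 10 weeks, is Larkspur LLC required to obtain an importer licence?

No

Total declared import value: $7,800 + $13,570 + $18,970 + $12,360 + $11,630 + $32,100 + $6,040 + $30,430 + $24,920 + $26,160 = $183,980 (≤ $200,000).
Total number of consignments: 39 + 22 + 40 + 2 + 35 + 14 + 20 + 35 + 33 + 16 = 256 (≤ 270).
The test is 'or': neither threshold is exceeded.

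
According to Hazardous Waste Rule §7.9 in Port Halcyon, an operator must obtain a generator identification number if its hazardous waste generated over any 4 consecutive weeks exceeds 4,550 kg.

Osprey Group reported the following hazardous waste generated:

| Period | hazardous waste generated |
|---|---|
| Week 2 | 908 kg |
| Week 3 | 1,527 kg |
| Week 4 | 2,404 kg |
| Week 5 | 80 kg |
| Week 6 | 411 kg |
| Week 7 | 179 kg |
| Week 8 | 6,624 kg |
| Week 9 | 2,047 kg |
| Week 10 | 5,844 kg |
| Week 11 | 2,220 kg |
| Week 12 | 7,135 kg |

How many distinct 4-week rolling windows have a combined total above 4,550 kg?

6

Week 2–Week 5: 908 kg + 1,527 kg + 2,404 kg + 80 kg = 4,919 kg (over)
Week 3–Week 6: 1,527 kg + 2,404 kg + 80 kg + 411 kg = 4,422 kg (under)
Week 4–Week 7: 2,404 kg + 80 kg + 411 kg + 179 kg = 3,074 kg (under)
Week 5–Week 8: 80 kg + 411 kg + 179 kg + 6,624 kg = 7,294 kg (over)
Week 6–Week 9: 411 kg + 179 kg + 6,624 kg + 2,047 kg = 9,261 kg (over)
Week 7–Week 10: 179 kg + 6,624 kg + 2,047 kg + 5,844 kg = 14,694 kg (over)
Week 8–Week 11: 6,624 kg + 2,047 kg + 5,844 kg + 2,220 kg = 16,735 kg (over)
Week 9–Week 12: 2,047 kg + 5,844 kg + 2,220 kg + 7,135 kg = 17,246 kg (over)
6 windows exceed the threshold.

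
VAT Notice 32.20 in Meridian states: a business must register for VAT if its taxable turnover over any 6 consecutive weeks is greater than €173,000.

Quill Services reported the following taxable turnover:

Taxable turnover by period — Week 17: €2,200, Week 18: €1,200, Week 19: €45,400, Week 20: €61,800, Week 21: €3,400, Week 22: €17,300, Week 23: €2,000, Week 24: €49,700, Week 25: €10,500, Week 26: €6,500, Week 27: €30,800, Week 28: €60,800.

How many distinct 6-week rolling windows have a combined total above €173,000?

Week 17–Week 22: €2,200 + €1,200 + €45,400 + €61,800 + €3,400 + €17,300 = €131,300 (under)
Week 18–Week 23: €1,200 + €45,400 + €61,800 + €3,400 + €17,300 + €2,000 = €131,100 (under)
Week 19–Week 24: €45,400 + €61,800 + €3,400 + €17,300 + €2,000 + €49,700 = €179,600 (over)
Week 20–Week 25: €61,800 + €3,400 + €17,300 + €2,000 + €49,700 + €10,500 = €144,700 (under)
Week 21–Week 26: €3,400 + €17,300 + €2,000 + €49,700 + €10,500 + €6,500 = €89,400 (under)
Week 22–Week 27: €17,300 + €2,000 + €49,700 + €10,500 + €6,500 + €30,800 = €116,800 (under)
Week 23–Week 28: €2,000 + €49,700 + €10,500 + €6,500 + €30,800 + €60,800 = €160,300 (under)
1 window exceeds the threshold.

1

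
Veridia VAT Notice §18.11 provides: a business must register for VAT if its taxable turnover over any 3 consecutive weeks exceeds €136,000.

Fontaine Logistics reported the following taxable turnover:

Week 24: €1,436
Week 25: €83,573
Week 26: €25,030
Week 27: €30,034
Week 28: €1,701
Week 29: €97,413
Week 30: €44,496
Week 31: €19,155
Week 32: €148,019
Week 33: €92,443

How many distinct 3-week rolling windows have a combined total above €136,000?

5

Week 24–Week 26: €1,436 + €83,573 + €25,030 = €110,039 (under)
Week 25–Week 27: €83,573 + €25,030 + €30,034 = €138,637 (over)
Week 26–Week 28: €25,030 + €30,034 + €1,701 = €56,765 (under)
Week 27–Week 29: €30,034 + €1,701 + €97,413 = €129,148 (under)
Week 28–Week 30: €1,701 + €97,413 + €44,496 = €143,610 (over)
Week 29–Week 31: €97,413 + €44,496 + €19,155 = €161,064 (over)
Week 30–Week 32: €44,496 + €19,155 + €148,019 = €211,670 (over)
Week 31–Week 33: €19,155 + €148,019 + €92,443 = €259,617 (over)
5 windows exceed the threshold.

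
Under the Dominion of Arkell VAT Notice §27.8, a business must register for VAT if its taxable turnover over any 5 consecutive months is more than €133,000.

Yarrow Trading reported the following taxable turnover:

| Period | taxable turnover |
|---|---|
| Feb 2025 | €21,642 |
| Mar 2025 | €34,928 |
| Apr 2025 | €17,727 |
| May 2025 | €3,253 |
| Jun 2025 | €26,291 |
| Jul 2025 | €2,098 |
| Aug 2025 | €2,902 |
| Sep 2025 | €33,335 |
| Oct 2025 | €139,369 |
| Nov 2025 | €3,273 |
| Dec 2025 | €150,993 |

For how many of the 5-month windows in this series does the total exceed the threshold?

Feb 2025–Jun 2025: €21,642 + €34,928 + €17,727 + €3,253 + €26,291 = €103,841 (under)
Mar 2025–Jul 2025: €34,928 + €17,727 + €3,253 + €26,291 + €2,098 = €84,297 (under)
Apr 2025–Aug 2025: €17,727 + €3,253 + €26,291 + €2,098 + €2,902 = €52,271 (under)
May 2025–Sep 2025: €3,253 + €26,291 + €2,098 + €2,902 + €33,335 = €67,879 (under)
Jun 2025–Oct 2025: €26,291 + €2,098 + €2,902 + €33,335 + €139,369 = €203,995 (over)
Jul 2025–Nov 2025: €2,098 + €2,902 + €33,335 + €139,369 + €3,273 = €180,977 (over)
Aug 2025–Dec 2025: €2,902 + €33,335 + €139,369 + €3,273 + €150,993 = €329,872 (over)
3 windows exceed the threshold.

3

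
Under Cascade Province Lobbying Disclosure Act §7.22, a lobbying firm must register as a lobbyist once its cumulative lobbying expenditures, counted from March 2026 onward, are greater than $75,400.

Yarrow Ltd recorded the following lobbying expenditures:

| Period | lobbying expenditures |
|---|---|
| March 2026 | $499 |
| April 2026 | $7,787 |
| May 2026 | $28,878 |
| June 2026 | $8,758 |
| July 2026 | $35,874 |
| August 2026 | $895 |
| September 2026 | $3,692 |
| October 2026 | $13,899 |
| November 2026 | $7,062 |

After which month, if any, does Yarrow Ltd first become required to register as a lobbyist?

Through March 2026: $499
Through April 2026: $8,286
Through May 2026: $37,164
Through June 2026: $45,922
Through July 2026: $81,796 ← exceeds threshold

July 2026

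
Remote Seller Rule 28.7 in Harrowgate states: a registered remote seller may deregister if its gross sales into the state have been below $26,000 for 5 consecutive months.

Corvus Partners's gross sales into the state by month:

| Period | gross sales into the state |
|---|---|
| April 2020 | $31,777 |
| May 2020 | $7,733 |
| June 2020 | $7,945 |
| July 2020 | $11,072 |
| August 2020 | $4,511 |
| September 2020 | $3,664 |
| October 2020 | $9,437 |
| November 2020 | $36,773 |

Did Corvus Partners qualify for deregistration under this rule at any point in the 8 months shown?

Yes

Months below $26,000: May 2020, June 2020, July 2020, August 2020, September 2020, October 2020.
Longest run of consecutive months below the threshold: 6.
6 ≥ 5, so Corvus Partners became eligible.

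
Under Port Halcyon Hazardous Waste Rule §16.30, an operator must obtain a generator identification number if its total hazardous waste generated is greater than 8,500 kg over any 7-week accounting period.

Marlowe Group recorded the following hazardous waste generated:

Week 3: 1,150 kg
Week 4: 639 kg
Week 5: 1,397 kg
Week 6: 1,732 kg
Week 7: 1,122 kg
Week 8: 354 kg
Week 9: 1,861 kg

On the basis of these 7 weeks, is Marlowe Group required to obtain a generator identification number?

Total hazardous waste generated: 1,150 kg + 639 kg + 1,397 kg + 1,732 kg + 1,122 kg + 354 kg + 1,861 kg = 8,255 kg.
8,255 kg ≤ 8,500 kg, so the threshold is not exceeded.

No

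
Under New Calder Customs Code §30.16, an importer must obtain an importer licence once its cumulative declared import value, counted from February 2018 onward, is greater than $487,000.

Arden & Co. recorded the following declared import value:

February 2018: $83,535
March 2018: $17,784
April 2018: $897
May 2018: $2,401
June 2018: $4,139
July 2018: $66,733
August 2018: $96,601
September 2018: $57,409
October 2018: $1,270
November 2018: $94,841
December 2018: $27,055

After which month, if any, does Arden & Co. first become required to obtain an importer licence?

Through February 2018: $83,535
Through March 2018: $101,319
Through April 2018: $102,216
Through May 2018: $104,617
Through June 2018: $108,756
Through July 2018: $175,489
Through August 2018: $272,090
Through September 2018: $329,499
Through October 2018: $330,769
Through November 2018: $425,610
Through December 2018: $452,665
Final cumulative total $452,665 ≤ $487,000; the threshold is never exceeded.

Not triggered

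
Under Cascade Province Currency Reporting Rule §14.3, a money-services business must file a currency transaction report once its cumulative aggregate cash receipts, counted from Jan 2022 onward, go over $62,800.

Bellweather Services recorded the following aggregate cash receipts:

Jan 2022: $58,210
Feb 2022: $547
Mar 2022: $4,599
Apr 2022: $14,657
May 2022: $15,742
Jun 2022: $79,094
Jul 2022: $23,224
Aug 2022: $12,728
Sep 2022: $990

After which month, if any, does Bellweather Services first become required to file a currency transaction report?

Through Jan 2022: $58,210
Through Feb 2022: $58,757
Through Mar 2022: $63,356 ← exceeds threshold

Mar 2022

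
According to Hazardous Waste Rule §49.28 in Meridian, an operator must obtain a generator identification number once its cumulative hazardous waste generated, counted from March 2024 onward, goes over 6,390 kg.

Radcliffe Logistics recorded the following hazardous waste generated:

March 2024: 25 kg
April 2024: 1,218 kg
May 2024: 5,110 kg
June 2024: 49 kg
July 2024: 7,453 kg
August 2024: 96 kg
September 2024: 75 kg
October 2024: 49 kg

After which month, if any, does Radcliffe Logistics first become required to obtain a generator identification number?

Through March 2024: 25 kg
Through April 2024: 1,243 kg
Through May 2024: 6,353 kg
Through June 2024: 6,402 kg ← exceeds threshold

June 2024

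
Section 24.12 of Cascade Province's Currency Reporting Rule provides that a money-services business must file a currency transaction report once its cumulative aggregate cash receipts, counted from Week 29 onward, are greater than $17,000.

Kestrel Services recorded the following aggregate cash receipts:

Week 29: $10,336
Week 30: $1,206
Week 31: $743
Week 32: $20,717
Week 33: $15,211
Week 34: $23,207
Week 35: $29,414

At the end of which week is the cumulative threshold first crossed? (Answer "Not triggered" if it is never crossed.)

Through Week 29: $10,336
Through Week 30: $11,542
Through Week 31: $12,285
Through Week 32: $33,002 ← exceeds threshold

Week 32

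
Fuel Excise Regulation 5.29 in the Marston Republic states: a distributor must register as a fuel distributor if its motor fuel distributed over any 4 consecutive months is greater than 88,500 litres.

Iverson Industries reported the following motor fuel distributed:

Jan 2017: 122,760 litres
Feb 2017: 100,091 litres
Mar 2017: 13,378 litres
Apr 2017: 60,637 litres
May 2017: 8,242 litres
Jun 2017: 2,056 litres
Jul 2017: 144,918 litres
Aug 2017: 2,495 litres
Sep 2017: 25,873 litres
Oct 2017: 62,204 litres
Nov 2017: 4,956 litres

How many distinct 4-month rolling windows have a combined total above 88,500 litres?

Jan 2017–Apr 2017: 122,760 litres + 100,091 litres + 13,378 litres + 60,637 litres = 296,866 litres (over)
Feb 2017–May 2017: 100,091 litres + 13,378 litres + 60,637 litres + 8,242 litres = 182,348 litres (over)
Mar 2017–Jun 2017: 13,378 litres + 60,637 litres + 8,242 litres + 2,056 litres = 84,313 litres (under)
Apr 2017–Jul 2017: 60,637 litres + 8,242 litres + 2,056 litres + 144,918 litres = 215,853 litres (over)
May 2017–Aug 2017: 8,242 litres + 2,056 litres + 144,918 litres + 2,495 litres = 157,711 litres (over)
Jun 2017–Sep 2017: 2,056 litres + 144,918 litres + 2,495 litres + 25,873 litres = 175,342 litres (over)
Jul 2017–Oct 2017: 144,918 litres + 2,495 litres + 25,873 litres + 62,204 litres = 235,490 litres (over)
Aug 2017–Nov 2017: 2,495 litres + 25,873 litres + 62,204 litres + 4,956 litres = 95,528 litres (over)
7 windows exceed the threshold.

7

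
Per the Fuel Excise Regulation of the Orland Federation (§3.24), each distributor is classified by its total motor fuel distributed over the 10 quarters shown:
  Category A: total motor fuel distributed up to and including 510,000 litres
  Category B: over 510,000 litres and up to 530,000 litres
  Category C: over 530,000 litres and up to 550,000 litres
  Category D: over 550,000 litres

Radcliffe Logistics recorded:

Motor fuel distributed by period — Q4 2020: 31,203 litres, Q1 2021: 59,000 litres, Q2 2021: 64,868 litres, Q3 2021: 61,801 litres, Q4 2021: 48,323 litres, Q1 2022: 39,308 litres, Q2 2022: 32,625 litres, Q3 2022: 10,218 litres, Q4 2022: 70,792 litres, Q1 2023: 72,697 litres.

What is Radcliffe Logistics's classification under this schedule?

Category A

Total motor fuel distributed: 31,203 litres + 59,000 litres + 64,868 litres + 61,801 litres + 48,323 litres + 39,308 litres + 32,625 litres + 10,218 litres + 70,792 litres + 72,697 litres = 490,835 litres.
490,835 litres ≤ 510,000 litres, so Category A applies.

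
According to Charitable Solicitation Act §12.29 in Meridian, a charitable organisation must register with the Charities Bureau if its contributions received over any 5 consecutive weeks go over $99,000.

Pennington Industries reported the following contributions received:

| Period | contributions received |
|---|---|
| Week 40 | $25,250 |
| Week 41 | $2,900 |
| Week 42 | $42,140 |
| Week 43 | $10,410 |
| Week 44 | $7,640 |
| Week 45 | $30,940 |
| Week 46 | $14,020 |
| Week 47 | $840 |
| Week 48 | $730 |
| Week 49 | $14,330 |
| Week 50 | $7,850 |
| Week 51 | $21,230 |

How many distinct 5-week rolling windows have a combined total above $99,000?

1

Week 40–Week 44: $25,250 + $2,900 + $42,140 + $10,410 + $7,640 = $88,340 (under)
Week 41–Week 45: $2,900 + $42,140 + $10,410 + $7,640 + $30,940 = $94,030 (under)
Week 42–Week 46: $42,140 + $10,410 + $7,640 + $30,940 + $14,020 = $105,150 (over)
Week 43–Week 47: $10,410 + $7,640 + $30,940 + $14,020 + $840 = $63,850 (under)
Week 44–Week 48: $7,640 + $30,940 + $14,020 + $840 + $730 = $54,170 (under)
Week 45–Week 49: $30,940 + $14,020 + $840 + $730 + $14,330 = $60,860 (under)
Week 46–Week 50: $14,020 + $840 + $730 + $14,330 + $7,850 = $37,770 (under)
Week 47–Week 51: $840 + $730 + $14,330 + $7,850 + $21,230 = $44,980 (under)
1 window exceeds the threshold.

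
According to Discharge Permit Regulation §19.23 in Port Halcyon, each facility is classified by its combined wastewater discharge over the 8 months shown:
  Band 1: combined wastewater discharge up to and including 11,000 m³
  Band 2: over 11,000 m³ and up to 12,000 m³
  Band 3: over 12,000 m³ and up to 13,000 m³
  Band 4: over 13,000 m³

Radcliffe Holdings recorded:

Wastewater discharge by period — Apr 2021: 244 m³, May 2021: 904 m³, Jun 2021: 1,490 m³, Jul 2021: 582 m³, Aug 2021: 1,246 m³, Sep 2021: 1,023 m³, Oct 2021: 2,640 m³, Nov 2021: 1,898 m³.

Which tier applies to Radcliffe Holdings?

Combined wastewater discharge: 244 m³ + 904 m³ + 1,490 m³ + 582 m³ + 1,246 m³ + 1,023 m³ + 2,640 m³ + 1,898 m³ = 10,027 m³.
10,027 m³ ≤ 11,000 m³, so Band 1 applies.

Band 1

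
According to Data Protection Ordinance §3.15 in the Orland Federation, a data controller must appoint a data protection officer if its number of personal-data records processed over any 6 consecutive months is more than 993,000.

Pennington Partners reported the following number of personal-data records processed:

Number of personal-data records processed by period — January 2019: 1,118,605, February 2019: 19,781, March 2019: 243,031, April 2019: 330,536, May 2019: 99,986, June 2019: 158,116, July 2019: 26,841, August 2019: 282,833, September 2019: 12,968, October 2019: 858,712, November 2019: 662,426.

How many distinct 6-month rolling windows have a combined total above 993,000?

January 2019–June 2019: 1,118,605 + 19,781 + 243,031 + 330,536 + 99,986 + 158,116 = 1,970,055 (over)
February 2019–July 2019: 19,781 + 243,031 + 330,536 + 99,986 + 158,116 + 26,841 = 878,291 (under)
March 2019–August 2019: 243,031 + 330,536 + 99,986 + 158,116 + 26,841 + 282,833 = 1,141,343 (over)
April 2019–September 2019: 330,536 + 99,986 + 158,116 + 26,841 + 282,833 + 12,968 = 911,280 (under)
May 2019–October 2019: 99,986 + 158,116 + 26,841 + 282,833 + 12,968 + 858,712 = 1,439,456 (over)
June 2019–November 2019: 158,116 + 26,841 + 282,833 + 12,968 + 858,712 + 662,426 = 2,001,896 (over)
4 windows exceed the threshold.

4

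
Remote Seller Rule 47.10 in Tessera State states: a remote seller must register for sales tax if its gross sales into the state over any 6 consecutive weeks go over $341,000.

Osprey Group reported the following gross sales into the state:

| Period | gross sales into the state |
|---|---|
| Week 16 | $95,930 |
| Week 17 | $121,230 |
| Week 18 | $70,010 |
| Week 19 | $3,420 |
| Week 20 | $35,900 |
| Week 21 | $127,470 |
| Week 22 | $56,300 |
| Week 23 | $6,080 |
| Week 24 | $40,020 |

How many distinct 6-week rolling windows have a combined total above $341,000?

2

Week 16–Week 21: $95,930 + $121,230 + $70,010 + $3,420 + $35,900 + $127,470 = $453,960 (over)
Week 17–Week 22: $121,230 + $70,010 + $3,420 + $35,900 + $127,470 + $56,300 = $414,330 (over)
Week 18–Week 23: $70,010 + $3,420 + $35,900 + $127,470 + $56,300 + $6,080 = $299,180 (under)
Week 19–Week 24: $3,420 + $35,900 + $127,470 + $56,300 + $6,080 + $40,020 = $269,190 (under)
2 windows exceed the threshold.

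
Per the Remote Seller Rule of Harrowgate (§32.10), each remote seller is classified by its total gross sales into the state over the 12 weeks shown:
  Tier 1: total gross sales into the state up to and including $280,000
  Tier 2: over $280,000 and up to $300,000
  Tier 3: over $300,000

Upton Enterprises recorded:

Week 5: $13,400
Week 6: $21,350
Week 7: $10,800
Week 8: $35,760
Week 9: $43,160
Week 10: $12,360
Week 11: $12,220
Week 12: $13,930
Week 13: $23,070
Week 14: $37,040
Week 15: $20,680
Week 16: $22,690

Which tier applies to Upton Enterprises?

Tier 1

Total gross sales into the state: $13,400 + $21,350 + $10,800 + $35,760 + $43,160 + $12,360 + $12,220 + $13,930 + $23,070 + $37,040 + $20,680 + $22,690 = $266,460.
$266,460 ≤ $280,000, so Tier 1 applies.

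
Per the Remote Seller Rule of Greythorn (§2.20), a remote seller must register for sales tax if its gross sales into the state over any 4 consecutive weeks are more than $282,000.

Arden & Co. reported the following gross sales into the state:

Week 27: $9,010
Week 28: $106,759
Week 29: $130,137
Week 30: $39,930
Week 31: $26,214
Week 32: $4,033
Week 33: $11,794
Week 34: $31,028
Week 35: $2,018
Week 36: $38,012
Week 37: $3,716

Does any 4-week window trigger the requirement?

Yes

Week 27–Week 30: $9,010 + $106,759 + $130,137 + $39,930 = $285,836 (over)
Week 28–Week 31: $106,759 + $130,137 + $39,930 + $26,214 = $303,040 (over)
Week 29–Week 32: $130,137 + $39,930 + $26,214 + $4,033 = $200,314 (under)
Week 30–Week 33: $39,930 + $26,214 + $4,033 + $11,794 = $81,971 (under)
Week 31–Week 34: $26,214 + $4,033 + $11,794 + $31,028 = $73,069 (under)
Week 32–Week 35: $4,033 + $11,794 + $31,028 + $2,018 = $48,873 (under)
Week 33–Week 36: $11,794 + $31,028 + $2,018 + $38,012 = $82,852 (under)
Week 34–Week 37: $31,028 + $2,018 + $38,012 + $3,716 = $74,774 (under)
At least one window exceeds $282,000.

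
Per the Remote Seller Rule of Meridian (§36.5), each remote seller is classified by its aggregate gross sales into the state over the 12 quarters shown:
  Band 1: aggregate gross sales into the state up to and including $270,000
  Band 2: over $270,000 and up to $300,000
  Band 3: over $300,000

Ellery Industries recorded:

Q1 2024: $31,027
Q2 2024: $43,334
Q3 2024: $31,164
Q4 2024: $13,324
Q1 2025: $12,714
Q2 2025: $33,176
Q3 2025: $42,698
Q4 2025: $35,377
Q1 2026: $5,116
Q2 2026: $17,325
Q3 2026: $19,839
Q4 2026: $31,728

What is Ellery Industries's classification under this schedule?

Aggregate gross sales into the state: $31,027 + $43,334 + $31,164 + $13,324 + $12,714 + $33,176 + $42,698 + $35,377 + $5,116 + $17,325 + $19,839 + $31,728 = $316,822.
$316,822 > $300,000, so Band 3 applies.

Band 3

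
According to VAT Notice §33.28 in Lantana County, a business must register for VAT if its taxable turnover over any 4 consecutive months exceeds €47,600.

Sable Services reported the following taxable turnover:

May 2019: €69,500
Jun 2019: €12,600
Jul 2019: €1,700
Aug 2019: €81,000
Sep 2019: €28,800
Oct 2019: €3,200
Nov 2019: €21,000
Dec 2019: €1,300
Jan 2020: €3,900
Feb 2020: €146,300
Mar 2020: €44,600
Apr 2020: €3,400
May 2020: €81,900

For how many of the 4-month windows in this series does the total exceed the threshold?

9

May 2019–Aug 2019: €69,500 + €12,600 + €1,700 + €81,000 = €164,800 (over)
Jun 2019–Sep 2019: €12,600 + €1,700 + €81,000 + €28,800 = €124,100 (over)
Jul 2019–Oct 2019: €1,700 + €81,000 + €28,800 + €3,200 = €114,700 (over)
Aug 2019–Nov 2019: €81,000 + €28,800 + €3,200 + €21,000 = €134,000 (over)
Sep 2019–Dec 2019: €28,800 + €3,200 + €21,000 + €1,300 = €54,300 (over)
Oct 2019–Jan 2020: €3,200 + €21,000 + €1,300 + €3,900 = €29,400 (under)
Nov 2019–Feb 2020: €21,000 + €1,300 + €3,900 + €146,300 = €172,500 (over)
Dec 2019–Mar 2020: €1,300 + €3,900 + €146,300 + €44,600 = €196,100 (over)
Jan 2020–Apr 2020: €3,900 + €146,300 + €44,600 + €3,400 = €198,200 (over)
Feb 2020–May 2020: €146,300 + €44,600 + €3,400 + €81,900 = €276,200 (over)
9 windows exceed the threshold.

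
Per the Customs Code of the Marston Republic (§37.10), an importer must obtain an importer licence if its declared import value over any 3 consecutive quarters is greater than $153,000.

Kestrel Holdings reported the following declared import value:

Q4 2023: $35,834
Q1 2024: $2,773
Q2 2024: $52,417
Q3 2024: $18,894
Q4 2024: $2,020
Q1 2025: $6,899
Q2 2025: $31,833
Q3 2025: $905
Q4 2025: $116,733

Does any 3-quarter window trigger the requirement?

No

Q4 2023–Q2 2024: $35,834 + $2,773 + $52,417 = $91,024 (under)
Q1 2024–Q3 2024: $2,773 + $52,417 + $18,894 = $74,084 (under)
Q2 2024–Q4 2024: $52,417 + $18,894 + $2,020 = $73,331 (under)
Q3 2024–Q1 2025: $18,894 + $2,020 + $6,899 = $27,813 (under)
Q4 2024–Q2 2025: $2,020 + $6,899 + $31,833 = $40,752 (under)
Q1 2025–Q3 2025: $6,899 + $31,833 + $905 = $39,637 (under)
Q2 2025–Q4 2025: $31,833 + $905 + $116,733 = $149,471 (under)
No window exceeds $153,000.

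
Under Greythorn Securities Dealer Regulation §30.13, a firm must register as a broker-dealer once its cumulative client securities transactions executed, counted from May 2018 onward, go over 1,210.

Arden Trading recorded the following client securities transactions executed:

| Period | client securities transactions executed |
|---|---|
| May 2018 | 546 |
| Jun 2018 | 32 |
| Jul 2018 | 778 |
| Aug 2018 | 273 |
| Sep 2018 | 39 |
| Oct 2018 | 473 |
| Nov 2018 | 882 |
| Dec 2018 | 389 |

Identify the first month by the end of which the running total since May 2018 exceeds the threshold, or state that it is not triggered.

Jul 2018

Through May 2018: 546
Through Jun 2018: 578
Through Jul 2018: 1,356 ← exceeds threshold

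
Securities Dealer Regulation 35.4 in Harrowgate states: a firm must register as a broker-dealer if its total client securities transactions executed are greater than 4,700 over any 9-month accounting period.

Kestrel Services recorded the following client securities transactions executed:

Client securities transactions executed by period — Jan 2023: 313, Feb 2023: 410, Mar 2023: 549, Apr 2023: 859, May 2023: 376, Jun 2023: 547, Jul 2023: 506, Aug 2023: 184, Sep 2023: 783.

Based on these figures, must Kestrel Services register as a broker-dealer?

Total client securities transactions executed: 313 + 410 + 549 + 859 + 376 + 547 + 506 + 184 + 783 = 4,527.
4,527 ≤ 4,700, so the threshold is not exceeded.

No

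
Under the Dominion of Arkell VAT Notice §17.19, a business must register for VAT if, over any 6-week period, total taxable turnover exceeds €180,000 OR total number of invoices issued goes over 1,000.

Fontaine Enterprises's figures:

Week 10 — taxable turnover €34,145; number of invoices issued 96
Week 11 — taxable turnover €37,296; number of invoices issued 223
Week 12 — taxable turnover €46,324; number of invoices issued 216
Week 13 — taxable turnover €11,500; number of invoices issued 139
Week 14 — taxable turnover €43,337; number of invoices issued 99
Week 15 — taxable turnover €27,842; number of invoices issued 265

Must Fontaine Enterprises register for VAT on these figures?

Yes

Total taxable turnover: €34,145 + €37,296 + €46,324 + €11,500 + €43,337 + €27,842 = €200,444 (> €180,000).
Total number of invoices issued: 96 + 223 + 216 + 139 + 99 + 265 = 1,038 (> 1,000).
The test is 'or': at least one threshold is exceeded.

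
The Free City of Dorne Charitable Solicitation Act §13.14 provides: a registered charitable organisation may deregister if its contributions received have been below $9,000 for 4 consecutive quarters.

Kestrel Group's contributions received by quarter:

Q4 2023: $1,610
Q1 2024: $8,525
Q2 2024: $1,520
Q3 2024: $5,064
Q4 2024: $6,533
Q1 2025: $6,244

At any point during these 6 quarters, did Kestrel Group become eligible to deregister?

Quarters below $9,000: Q4 2023, Q1 2024, Q2 2024, Q3 2024, Q4 2024, Q1 2025.
Longest run of consecutive quarters below the threshold: 6.
6 ≥ 4, so Kestrel Group became eligible.

Yes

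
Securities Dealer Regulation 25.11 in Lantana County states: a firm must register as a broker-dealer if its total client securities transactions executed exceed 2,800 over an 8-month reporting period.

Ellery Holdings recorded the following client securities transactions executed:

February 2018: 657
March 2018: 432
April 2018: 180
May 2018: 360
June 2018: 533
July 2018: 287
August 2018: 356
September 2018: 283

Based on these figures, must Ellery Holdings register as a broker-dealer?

Yes

Total client securities transactions executed: 657 + 432 + 180 + 360 + 533 + 287 + 356 + 283 = 3,088.
3,088 > 2,800, so the threshold is exceeded.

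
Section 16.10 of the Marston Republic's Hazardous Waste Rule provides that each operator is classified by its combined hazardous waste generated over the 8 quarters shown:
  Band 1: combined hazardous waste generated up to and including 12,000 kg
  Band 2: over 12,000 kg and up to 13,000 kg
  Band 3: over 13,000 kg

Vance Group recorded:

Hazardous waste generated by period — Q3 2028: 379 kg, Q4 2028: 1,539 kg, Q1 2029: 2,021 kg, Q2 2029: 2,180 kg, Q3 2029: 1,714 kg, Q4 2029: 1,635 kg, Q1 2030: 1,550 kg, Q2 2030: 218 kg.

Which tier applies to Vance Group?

Band 1

Combined hazardous waste generated: 379 kg + 1,539 kg + 2,021 kg + 2,180 kg + 1,714 kg + 1,635 kg + 1,550 kg + 218 kg = 11,236 kg.
11,236 kg ≤ 12,000 kg, so Band 1 applies.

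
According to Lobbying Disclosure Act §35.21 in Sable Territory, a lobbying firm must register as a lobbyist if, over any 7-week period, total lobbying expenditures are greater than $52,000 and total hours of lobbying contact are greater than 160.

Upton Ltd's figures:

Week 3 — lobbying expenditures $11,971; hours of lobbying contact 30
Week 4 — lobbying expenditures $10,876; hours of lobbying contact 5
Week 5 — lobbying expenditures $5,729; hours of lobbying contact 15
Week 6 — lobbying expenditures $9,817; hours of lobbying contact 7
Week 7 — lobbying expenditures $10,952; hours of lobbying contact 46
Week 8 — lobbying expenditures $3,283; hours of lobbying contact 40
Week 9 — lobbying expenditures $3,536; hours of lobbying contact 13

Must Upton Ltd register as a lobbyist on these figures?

Total lobbying expenditures: $11,971 + $10,876 + $5,729 + $9,817 + $10,952 + $3,283 + $3,536 = $56,164 (> $52,000).
Total hours of lobbying contact: 30 + 5 + 15 + 7 + 46 + 40 + 13 = 156 (≤ 160).
The test is 'and': the rule requires both, and at least one is not exceeded.

No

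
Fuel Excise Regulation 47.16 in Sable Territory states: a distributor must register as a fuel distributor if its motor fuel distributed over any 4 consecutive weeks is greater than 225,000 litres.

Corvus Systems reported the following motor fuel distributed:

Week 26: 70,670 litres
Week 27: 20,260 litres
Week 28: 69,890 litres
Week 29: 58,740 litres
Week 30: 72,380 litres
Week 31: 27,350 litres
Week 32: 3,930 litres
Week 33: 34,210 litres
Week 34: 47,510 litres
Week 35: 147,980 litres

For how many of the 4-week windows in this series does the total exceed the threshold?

2

Week 26–Week 29: 70,670 litres + 20,260 litres + 69,890 litres + 58,740 litres = 219,560 litres (under)
Week 27–Week 30: 20,260 litres + 69,890 litres + 58,740 litres + 72,380 litres = 221,270 litres (under)
Week 28–Week 31: 69,890 litres + 58,740 litres + 72,380 litres + 27,350 litres = 228,360 litres (over)
Week 29–Week 32: 58,740 litres + 72,380 litres + 27,350 litres + 3,930 litres = 162,400 litres (under)
Week 30–Week 33: 72,380 litres + 27,350 litres + 3,930 litres + 34,210 litres = 137,870 litres (under)
Week 31–Week 34: 27,350 litres + 3,930 litres + 34,210 litres + 47,510 litres = 113,000 litres (under)
Week 32–Week 35: 3,930 litres + 34,210 litres + 47,510 litres + 147,980 litres = 233,630 litres (over)
2 windows exceed the threshold.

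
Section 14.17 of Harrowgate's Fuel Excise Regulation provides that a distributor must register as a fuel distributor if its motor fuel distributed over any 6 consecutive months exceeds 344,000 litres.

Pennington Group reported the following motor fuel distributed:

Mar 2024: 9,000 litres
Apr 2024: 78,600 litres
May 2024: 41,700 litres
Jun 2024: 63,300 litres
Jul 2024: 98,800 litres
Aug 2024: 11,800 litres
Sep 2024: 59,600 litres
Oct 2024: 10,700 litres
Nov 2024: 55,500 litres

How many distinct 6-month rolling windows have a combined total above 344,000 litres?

Mar 2024–Aug 2024: 9,000 litres + 78,600 litres + 41,700 litres + 63,300 litres + 98,800 litres + 11,800 litres = 303,200 litres (under)
Apr 2024–Sep 2024: 78,600 litres + 41,700 litres + 63,300 litres + 98,800 litres + 11,800 litres + 59,600 litres = 353,800 litres (over)
May 2024–Oct 2024: 41,700 litres + 63,300 litres + 98,800 litres + 11,800 litres + 59,600 litres + 10,700 litres = 285,900 litres (under)
Jun 2024–Nov 2024: 63,300 litres + 98,800 litres + 11,800 litres + 59,600 litres + 10,700 litres + 55,500 litres = 299,700 litres (under)
1 window exceeds the threshold.

1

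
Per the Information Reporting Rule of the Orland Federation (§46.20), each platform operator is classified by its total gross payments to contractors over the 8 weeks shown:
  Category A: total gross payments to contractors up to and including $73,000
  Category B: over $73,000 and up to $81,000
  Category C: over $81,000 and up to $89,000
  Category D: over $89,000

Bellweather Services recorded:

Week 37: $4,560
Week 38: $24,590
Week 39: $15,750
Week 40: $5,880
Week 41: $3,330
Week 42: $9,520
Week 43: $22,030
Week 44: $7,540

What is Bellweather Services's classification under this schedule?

Category D

Total gross payments to contractors: $4,560 + $24,590 + $15,750 + $5,880 + $3,330 + $9,520 + $22,030 + $7,540 = $93,200.
$93,200 > $89,000, so Category D applies.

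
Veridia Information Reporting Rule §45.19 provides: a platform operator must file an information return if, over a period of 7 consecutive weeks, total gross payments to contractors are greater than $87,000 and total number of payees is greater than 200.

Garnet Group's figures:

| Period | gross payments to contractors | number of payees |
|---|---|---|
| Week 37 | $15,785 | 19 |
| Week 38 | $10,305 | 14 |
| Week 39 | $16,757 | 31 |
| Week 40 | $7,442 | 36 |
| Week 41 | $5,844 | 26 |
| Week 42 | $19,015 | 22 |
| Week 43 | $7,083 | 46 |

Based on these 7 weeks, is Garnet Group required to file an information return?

No

Total gross payments to contractors: $15,785 + $10,305 + $16,757 + $7,442 + $5,844 + $19,015 + $7,083 = $82,231 (≤ $87,000).
Total number of payees: 19 + 14 + 31 + 36 + 26 + 22 + 46 = 194 (≤ 200).
The test is 'and': the rule requires both, and at least one is not exceeded.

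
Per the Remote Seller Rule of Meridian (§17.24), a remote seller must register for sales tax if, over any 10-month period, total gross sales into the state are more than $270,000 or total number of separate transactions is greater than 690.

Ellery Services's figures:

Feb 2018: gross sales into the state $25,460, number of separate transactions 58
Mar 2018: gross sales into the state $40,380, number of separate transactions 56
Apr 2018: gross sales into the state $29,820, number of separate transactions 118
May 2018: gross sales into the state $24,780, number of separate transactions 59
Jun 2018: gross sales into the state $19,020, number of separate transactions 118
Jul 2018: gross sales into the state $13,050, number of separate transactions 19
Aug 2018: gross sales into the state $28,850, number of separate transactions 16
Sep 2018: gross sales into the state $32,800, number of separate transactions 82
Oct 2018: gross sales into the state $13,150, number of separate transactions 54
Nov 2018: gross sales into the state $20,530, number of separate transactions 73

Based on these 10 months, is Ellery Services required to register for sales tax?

No

Total gross sales into the state: $25,460 + $40,380 + $29,820 + $24,780 + $19,020 + $13,050 + $28,850 + $32,800 + $13,150 + $20,530 = $247,840 (≤ $270,000).
Total number of separate transactions: 58 + 56 + 118 + 59 + 118 + 19 + 16 + 82 + 54 + 73 = 653 (≤ 690).
The test is 'or': neither threshold is exceeded.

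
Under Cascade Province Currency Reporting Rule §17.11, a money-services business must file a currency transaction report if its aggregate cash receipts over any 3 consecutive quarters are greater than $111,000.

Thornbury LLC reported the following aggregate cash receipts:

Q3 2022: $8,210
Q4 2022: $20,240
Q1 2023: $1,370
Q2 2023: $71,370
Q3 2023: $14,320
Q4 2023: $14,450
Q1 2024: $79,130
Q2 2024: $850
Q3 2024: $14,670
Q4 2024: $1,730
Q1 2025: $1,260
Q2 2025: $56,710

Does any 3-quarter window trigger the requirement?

Q3 2022–Q1 2023: $8,210 + $20,240 + $1,370 = $29,820 (under)
Q4 2022–Q2 2023: $20,240 + $1,370 + $71,370 = $92,980 (under)
Q1 2023–Q3 2023: $1,370 + $71,370 + $14,320 = $87,060 (under)
Q2 2023–Q4 2023: $71,370 + $14,320 + $14,450 = $100,140 (under)
Q3 2023–Q1 2024: $14,320 + $14,450 + $79,130 = $107,900 (under)
Q4 2023–Q2 2024: $14,450 + $79,130 + $850 = $94,430 (under)
Q1 2024–Q3 2024: $79,130 + $850 + $14,670 = $94,650 (under)
Q2 2024–Q4 2024: $850 + $14,670 + $1,730 = $17,250 (under)
Q3 2024–Q1 2025: $14,670 + $1,730 + $1,260 = $17,660 (under)
Q4 2024–Q2 2025: $1,730 + $1,260 + $56,710 = $59,700 (under)
No window exceeds $111,000.

No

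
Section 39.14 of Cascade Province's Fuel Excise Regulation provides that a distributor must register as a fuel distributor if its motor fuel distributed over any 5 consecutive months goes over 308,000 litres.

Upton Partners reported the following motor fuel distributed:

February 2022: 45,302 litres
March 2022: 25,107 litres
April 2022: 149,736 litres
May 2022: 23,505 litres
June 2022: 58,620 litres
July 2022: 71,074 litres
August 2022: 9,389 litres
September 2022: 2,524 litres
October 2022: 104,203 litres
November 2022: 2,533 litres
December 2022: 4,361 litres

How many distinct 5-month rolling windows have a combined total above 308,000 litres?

2

February 2022–June 2022: 45,302 litres + 25,107 litres + 149,736 litres + 23,505 litres + 58,620 litres = 302,270 litres (under)
March 2022–July 2022: 25,107 litres + 149,736 litres + 23,505 litres + 58,620 litres + 71,074 litres = 328,042 litres (over)
April 2022–August 2022: 149,736 litres + 23,505 litres + 58,620 litres + 71,074 litres + 9,389 litres = 312,324 litres (over)
May 2022–September 2022: 23,505 litres + 58,620 litres + 71,074 litres + 9,389 litres + 2,524 litres = 165,112 litres (under)
June 2022–October 2022: 58,620 litres + 71,074 litres + 9,389 litres + 2,524 litres + 104,203 litres = 245,810 litres (under)
July 2022–November 2022: 71,074 litres + 9,389 litres + 2,524 litres + 104,203 litres + 2,533 litres = 189,723 litres (under)
August 2022–December 2022: 9,389 litres + 2,524 litres + 104,203 litres + 2,533 litres + 4,361 litres = 123,010 litres (under)
2 windows exceed the threshold.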